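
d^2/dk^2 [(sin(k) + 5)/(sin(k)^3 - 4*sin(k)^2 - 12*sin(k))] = (-4*sin(k)^4 - 33*sin(k)^3 + 162*sin(k)^2 - 116*sin(k) - 984 - 600/sin(k) + 1440/sin(k)^2 + 1440/sin(k)^3)/((sin(k) - 6)^3*(sin(k) + 2)^3)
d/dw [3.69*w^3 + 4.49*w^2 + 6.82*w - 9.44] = 11.07*w^2 + 8.98*w + 6.82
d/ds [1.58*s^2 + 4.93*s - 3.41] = 3.16*s + 4.93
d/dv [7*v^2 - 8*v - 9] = 14*v - 8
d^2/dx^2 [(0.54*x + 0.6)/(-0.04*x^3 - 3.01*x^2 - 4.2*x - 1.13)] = (-0.005184*x^5 - 0.401616*x^4 - 10.759308*x^3 - 32.928264*x^2 - 34.328268*x - 11.96076)/(6.4e-5*x^9 + 0.014448*x^8 + 1.107372*x^7 + 30.310405*x^6 + 117.090372*x^5 + 191.141979*x^4 + 159.953988*x^3 + 71.330007*x^2 + 16.08894*x + 1.442897)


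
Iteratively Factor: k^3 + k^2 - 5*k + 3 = (k + 3)*(k^2 - 2*k + 1) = (k - 1)*(k + 3)*(k - 1)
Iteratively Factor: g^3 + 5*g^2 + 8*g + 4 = (g + 2)*(g^2 + 3*g + 2) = (g + 2)^2*(g + 1)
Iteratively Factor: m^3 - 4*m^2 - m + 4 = (m - 1)*(m^2 - 3*m - 4) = (m - 4)*(m - 1)*(m + 1)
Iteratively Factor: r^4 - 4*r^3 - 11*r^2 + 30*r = (r - 5)*(r^3 + r^2 - 6*r) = (r - 5)*(r - 2)*(r^2 + 3*r) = (r - 5)*(r - 2)*(r + 3)*(r)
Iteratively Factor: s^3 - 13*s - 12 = (s + 3)*(s^2 - 3*s - 4) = (s + 1)*(s + 3)*(s - 4)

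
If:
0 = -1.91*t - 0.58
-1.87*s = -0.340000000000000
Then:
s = 0.18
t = -0.30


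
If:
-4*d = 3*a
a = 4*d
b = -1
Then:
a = 0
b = -1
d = 0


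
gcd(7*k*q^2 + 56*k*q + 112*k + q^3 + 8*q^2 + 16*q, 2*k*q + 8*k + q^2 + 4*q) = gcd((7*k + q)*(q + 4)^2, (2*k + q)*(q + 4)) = q + 4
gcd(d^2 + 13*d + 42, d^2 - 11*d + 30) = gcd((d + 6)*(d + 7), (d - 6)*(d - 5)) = 1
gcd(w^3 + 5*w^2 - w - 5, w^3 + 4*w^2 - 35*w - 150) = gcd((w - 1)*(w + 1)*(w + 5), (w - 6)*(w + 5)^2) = w + 5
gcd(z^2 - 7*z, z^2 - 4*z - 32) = 1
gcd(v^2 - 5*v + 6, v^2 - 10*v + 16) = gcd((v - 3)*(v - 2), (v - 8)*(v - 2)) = v - 2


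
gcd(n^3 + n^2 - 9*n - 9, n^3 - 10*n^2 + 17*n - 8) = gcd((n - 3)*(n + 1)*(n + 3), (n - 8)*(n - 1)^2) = 1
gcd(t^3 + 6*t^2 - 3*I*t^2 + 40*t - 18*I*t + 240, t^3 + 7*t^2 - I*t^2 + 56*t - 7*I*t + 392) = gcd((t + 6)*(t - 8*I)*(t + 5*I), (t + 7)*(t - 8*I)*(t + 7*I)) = t - 8*I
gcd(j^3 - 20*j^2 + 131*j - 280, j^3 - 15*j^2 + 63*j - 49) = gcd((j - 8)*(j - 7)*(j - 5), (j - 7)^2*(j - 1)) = j - 7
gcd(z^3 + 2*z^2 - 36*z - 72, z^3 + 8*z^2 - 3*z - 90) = z + 6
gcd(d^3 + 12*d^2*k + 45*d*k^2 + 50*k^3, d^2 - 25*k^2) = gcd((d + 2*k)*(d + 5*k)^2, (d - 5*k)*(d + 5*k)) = d + 5*k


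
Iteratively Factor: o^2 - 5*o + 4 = (o - 1)*(o - 4)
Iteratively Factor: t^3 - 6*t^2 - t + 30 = (t + 2)*(t^2 - 8*t + 15) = (t - 3)*(t + 2)*(t - 5)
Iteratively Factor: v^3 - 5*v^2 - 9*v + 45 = (v + 3)*(v^2 - 8*v + 15) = (v - 5)*(v + 3)*(v - 3)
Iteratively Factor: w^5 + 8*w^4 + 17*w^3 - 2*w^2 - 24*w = (w + 3)*(w^4 + 5*w^3 + 2*w^2 - 8*w) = w*(w + 3)*(w^3 + 5*w^2 + 2*w - 8) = w*(w + 2)*(w + 3)*(w^2 + 3*w - 4) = w*(w - 1)*(w + 2)*(w + 3)*(w + 4)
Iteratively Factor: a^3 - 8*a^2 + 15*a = (a - 3)*(a^2 - 5*a) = (a - 5)*(a - 3)*(a)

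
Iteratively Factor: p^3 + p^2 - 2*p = (p + 2)*(p^2 - p) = p*(p + 2)*(p - 1)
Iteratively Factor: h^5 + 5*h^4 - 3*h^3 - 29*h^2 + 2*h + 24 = (h + 4)*(h^4 + h^3 - 7*h^2 - h + 6) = (h - 1)*(h + 4)*(h^3 + 2*h^2 - 5*h - 6) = (h - 2)*(h - 1)*(h + 4)*(h^2 + 4*h + 3) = (h - 2)*(h - 1)*(h + 1)*(h + 4)*(h + 3)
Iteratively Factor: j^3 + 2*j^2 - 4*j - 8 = (j + 2)*(j^2 - 4) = (j - 2)*(j + 2)*(j + 2)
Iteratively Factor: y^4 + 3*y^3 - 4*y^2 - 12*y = (y)*(y^3 + 3*y^2 - 4*y - 12) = y*(y + 3)*(y^2 - 4) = y*(y - 2)*(y + 3)*(y + 2)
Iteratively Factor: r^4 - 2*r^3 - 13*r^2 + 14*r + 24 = (r + 1)*(r^3 - 3*r^2 - 10*r + 24) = (r + 1)*(r + 3)*(r^2 - 6*r + 8) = (r - 4)*(r + 1)*(r + 3)*(r - 2)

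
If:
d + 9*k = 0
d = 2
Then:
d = 2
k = -2/9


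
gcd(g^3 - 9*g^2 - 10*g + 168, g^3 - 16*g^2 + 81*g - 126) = g^2 - 13*g + 42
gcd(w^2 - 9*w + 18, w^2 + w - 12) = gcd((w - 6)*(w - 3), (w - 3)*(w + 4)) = w - 3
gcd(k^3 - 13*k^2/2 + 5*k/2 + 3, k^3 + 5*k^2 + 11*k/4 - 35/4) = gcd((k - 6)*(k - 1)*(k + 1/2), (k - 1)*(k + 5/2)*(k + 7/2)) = k - 1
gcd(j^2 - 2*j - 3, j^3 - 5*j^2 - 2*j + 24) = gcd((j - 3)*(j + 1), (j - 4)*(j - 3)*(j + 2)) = j - 3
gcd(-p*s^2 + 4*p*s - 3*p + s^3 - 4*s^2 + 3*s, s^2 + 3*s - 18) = s - 3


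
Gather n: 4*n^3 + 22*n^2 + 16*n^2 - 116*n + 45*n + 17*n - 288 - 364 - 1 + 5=4*n^3 + 38*n^2 - 54*n - 648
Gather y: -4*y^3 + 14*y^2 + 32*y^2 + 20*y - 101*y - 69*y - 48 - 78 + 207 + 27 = -4*y^3 + 46*y^2 - 150*y + 108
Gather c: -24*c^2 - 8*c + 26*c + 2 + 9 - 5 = -24*c^2 + 18*c + 6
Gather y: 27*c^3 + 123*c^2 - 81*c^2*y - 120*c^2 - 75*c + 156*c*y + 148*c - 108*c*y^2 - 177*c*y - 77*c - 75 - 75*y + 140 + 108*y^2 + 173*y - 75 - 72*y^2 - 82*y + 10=27*c^3 + 3*c^2 - 4*c + y^2*(36 - 108*c) + y*(-81*c^2 - 21*c + 16)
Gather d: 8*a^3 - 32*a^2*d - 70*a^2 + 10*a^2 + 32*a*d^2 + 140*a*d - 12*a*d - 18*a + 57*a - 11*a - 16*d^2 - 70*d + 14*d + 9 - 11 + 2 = 8*a^3 - 60*a^2 + 28*a + d^2*(32*a - 16) + d*(-32*a^2 + 128*a - 56)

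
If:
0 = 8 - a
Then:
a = 8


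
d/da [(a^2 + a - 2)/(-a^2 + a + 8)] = 2*(a^2 + 6*a + 5)/(a^4 - 2*a^3 - 15*a^2 + 16*a + 64)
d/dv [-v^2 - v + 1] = -2*v - 1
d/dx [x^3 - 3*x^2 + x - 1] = 3*x^2 - 6*x + 1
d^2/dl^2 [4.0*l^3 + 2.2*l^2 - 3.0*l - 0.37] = 24.0*l + 4.4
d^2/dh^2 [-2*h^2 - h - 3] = -4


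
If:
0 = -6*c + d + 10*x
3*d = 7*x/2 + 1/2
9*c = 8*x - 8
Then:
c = -544/315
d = -14/15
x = -33/35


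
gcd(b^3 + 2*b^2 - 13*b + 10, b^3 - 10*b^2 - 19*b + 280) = b + 5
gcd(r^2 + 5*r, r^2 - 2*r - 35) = r + 5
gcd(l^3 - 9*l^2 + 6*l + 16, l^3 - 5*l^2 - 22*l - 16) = l^2 - 7*l - 8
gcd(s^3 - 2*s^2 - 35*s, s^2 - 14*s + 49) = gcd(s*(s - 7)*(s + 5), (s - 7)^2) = s - 7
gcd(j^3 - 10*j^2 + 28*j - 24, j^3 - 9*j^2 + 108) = j - 6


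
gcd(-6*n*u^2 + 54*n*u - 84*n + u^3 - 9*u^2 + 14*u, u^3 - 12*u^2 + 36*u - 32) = u - 2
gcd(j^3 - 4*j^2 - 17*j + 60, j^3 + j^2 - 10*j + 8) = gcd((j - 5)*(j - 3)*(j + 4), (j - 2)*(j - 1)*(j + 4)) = j + 4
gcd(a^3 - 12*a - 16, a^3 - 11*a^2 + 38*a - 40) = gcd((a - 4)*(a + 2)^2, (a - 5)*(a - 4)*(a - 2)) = a - 4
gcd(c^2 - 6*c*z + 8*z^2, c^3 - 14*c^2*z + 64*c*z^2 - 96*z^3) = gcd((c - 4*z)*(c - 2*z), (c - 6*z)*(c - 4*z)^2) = -c + 4*z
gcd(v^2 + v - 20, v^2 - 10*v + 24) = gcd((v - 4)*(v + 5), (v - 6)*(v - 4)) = v - 4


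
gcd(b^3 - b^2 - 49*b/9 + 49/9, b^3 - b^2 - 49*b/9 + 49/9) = b^3 - b^2 - 49*b/9 + 49/9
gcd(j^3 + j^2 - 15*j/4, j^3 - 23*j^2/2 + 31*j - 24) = j - 3/2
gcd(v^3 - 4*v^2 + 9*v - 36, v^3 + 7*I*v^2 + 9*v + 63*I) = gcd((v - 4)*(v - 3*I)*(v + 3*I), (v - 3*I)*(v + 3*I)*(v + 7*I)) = v^2 + 9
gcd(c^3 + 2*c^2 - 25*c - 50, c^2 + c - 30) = c - 5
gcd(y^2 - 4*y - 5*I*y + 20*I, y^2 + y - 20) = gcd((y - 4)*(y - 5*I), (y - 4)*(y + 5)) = y - 4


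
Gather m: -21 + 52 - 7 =24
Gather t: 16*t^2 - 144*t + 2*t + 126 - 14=16*t^2 - 142*t + 112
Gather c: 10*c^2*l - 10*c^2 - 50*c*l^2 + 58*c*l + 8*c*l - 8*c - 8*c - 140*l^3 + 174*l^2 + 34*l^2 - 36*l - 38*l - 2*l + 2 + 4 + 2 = c^2*(10*l - 10) + c*(-50*l^2 + 66*l - 16) - 140*l^3 + 208*l^2 - 76*l + 8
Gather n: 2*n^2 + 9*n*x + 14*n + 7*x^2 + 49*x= 2*n^2 + n*(9*x + 14) + 7*x^2 + 49*x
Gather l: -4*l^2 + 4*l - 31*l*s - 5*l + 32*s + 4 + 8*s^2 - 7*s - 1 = -4*l^2 + l*(-31*s - 1) + 8*s^2 + 25*s + 3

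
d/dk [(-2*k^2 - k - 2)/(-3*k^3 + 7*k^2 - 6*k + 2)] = (-6*k^4 - 6*k^3 + k^2 + 20*k - 14)/(9*k^6 - 42*k^5 + 85*k^4 - 96*k^3 + 64*k^2 - 24*k + 4)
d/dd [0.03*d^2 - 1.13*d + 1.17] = 0.06*d - 1.13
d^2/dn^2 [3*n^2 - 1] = 6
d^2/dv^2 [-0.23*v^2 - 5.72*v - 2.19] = -0.460000000000000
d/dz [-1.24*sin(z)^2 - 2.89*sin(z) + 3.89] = -(2.48*sin(z) + 2.89)*cos(z)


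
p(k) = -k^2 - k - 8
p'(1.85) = -4.70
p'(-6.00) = 11.00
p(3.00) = -20.00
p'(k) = -2*k - 1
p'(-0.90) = 0.80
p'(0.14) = -1.28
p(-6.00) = -38.00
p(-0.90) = -7.91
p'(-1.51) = 2.02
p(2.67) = -17.80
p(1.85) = -13.27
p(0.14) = -8.16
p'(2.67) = -6.34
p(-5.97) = -37.67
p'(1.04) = -3.08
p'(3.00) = -7.00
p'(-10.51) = 20.02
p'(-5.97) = 10.94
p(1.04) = -10.12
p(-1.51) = -8.77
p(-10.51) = -107.95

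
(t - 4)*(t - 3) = t^2 - 7*t + 12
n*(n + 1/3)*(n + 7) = n^3 + 22*n^2/3 + 7*n/3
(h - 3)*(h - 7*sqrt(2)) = h^2 - 7*sqrt(2)*h - 3*h + 21*sqrt(2)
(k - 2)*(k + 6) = k^2 + 4*k - 12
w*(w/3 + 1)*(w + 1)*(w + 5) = w^4/3 + 3*w^3 + 23*w^2/3 + 5*w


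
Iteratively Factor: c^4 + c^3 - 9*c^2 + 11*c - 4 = (c + 4)*(c^3 - 3*c^2 + 3*c - 1) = (c - 1)*(c + 4)*(c^2 - 2*c + 1) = (c - 1)^2*(c + 4)*(c - 1)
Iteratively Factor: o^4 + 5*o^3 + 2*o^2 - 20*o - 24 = (o - 2)*(o^3 + 7*o^2 + 16*o + 12) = (o - 2)*(o + 3)*(o^2 + 4*o + 4) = (o - 2)*(o + 2)*(o + 3)*(o + 2)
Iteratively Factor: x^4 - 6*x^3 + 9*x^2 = (x - 3)*(x^3 - 3*x^2) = x*(x - 3)*(x^2 - 3*x) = x^2*(x - 3)*(x - 3)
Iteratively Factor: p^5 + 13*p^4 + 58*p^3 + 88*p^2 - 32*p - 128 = (p + 4)*(p^4 + 9*p^3 + 22*p^2 - 32) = (p + 2)*(p + 4)*(p^3 + 7*p^2 + 8*p - 16) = (p + 2)*(p + 4)^2*(p^2 + 3*p - 4) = (p + 2)*(p + 4)^3*(p - 1)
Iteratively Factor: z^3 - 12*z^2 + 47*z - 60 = (z - 3)*(z^2 - 9*z + 20) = (z - 4)*(z - 3)*(z - 5)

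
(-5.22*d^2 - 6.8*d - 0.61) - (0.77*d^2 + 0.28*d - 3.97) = -5.99*d^2 - 7.08*d + 3.36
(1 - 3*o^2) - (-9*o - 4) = -3*o^2 + 9*o + 5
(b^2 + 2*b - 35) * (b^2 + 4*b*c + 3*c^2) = b^4 + 4*b^3*c + 2*b^3 + 3*b^2*c^2 + 8*b^2*c - 35*b^2 + 6*b*c^2 - 140*b*c - 105*c^2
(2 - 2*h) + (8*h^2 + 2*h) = 8*h^2 + 2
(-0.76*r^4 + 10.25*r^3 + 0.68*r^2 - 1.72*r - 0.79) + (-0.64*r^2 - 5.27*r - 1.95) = -0.76*r^4 + 10.25*r^3 + 0.04*r^2 - 6.99*r - 2.74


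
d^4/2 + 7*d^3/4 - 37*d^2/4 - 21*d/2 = d*(d/2 + 1/2)*(d - 7/2)*(d + 6)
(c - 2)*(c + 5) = c^2 + 3*c - 10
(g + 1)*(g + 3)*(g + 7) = g^3 + 11*g^2 + 31*g + 21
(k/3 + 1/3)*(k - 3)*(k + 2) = k^3/3 - 7*k/3 - 2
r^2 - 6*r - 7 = (r - 7)*(r + 1)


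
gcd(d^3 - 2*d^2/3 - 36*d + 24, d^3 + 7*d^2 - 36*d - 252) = d^2 - 36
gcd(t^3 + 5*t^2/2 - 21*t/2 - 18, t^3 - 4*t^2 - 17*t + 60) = t^2 + t - 12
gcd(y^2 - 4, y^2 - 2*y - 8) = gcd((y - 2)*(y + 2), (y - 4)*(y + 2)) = y + 2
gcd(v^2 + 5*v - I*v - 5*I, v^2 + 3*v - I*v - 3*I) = v - I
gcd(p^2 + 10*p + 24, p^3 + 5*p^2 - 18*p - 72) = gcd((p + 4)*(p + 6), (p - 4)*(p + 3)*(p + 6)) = p + 6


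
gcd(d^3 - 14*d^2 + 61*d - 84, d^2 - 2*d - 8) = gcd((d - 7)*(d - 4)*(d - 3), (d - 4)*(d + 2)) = d - 4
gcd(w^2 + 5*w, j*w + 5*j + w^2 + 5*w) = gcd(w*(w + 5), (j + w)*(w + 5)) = w + 5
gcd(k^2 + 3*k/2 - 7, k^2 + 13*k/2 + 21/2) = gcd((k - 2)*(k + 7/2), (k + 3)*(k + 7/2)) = k + 7/2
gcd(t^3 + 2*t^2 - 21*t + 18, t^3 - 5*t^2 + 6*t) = t - 3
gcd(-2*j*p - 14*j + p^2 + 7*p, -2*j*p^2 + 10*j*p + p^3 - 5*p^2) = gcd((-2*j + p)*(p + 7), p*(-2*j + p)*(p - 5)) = -2*j + p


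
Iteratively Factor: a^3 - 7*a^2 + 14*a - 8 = (a - 1)*(a^2 - 6*a + 8) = (a - 2)*(a - 1)*(a - 4)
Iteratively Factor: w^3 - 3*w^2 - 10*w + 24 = (w + 3)*(w^2 - 6*w + 8) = (w - 2)*(w + 3)*(w - 4)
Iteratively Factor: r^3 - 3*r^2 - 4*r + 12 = (r - 2)*(r^2 - r - 6) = (r - 3)*(r - 2)*(r + 2)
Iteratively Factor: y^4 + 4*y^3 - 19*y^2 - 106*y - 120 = (y + 2)*(y^3 + 2*y^2 - 23*y - 60) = (y - 5)*(y + 2)*(y^2 + 7*y + 12) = (y - 5)*(y + 2)*(y + 4)*(y + 3)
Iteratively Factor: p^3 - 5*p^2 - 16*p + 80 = (p + 4)*(p^2 - 9*p + 20) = (p - 5)*(p + 4)*(p - 4)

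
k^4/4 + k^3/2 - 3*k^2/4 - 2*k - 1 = (k/4 + 1/2)*(k - 2)*(k + 1)^2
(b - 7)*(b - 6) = b^2 - 13*b + 42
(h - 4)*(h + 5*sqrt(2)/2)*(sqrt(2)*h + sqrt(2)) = sqrt(2)*h^3 - 3*sqrt(2)*h^2 + 5*h^2 - 15*h - 4*sqrt(2)*h - 20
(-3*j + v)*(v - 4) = -3*j*v + 12*j + v^2 - 4*v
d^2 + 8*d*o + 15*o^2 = (d + 3*o)*(d + 5*o)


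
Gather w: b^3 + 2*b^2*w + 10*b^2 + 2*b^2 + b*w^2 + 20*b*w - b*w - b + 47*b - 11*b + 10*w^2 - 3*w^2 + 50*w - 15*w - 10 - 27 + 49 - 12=b^3 + 12*b^2 + 35*b + w^2*(b + 7) + w*(2*b^2 + 19*b + 35)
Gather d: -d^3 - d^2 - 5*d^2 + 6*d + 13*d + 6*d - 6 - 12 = -d^3 - 6*d^2 + 25*d - 18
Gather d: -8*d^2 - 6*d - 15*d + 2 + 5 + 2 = -8*d^2 - 21*d + 9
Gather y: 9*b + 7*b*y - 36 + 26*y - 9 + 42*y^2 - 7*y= 9*b + 42*y^2 + y*(7*b + 19) - 45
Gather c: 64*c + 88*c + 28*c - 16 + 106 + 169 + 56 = 180*c + 315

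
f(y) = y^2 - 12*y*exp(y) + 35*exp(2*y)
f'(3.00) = 27281.91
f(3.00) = 13405.93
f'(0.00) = 58.00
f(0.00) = 35.00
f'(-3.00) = -4.63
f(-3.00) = 10.88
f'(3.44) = 66429.08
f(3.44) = 32766.36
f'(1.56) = 1442.18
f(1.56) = 705.97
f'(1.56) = 1442.18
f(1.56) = 705.97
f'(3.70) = 112245.08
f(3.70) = 55477.28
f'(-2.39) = -2.66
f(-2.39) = 8.63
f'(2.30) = 6573.52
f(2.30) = 3211.95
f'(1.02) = 473.16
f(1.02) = 236.27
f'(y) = -12*y*exp(y) + 2*y + 70*exp(2*y) - 12*exp(y)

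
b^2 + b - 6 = (b - 2)*(b + 3)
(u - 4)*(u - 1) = u^2 - 5*u + 4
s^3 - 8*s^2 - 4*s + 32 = (s - 8)*(s - 2)*(s + 2)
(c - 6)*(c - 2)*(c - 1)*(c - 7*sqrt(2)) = c^4 - 7*sqrt(2)*c^3 - 9*c^3 + 20*c^2 + 63*sqrt(2)*c^2 - 140*sqrt(2)*c - 12*c + 84*sqrt(2)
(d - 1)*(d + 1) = d^2 - 1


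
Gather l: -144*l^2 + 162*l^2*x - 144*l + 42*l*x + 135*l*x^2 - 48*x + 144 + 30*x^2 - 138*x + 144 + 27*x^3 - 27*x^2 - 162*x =l^2*(162*x - 144) + l*(135*x^2 + 42*x - 144) + 27*x^3 + 3*x^2 - 348*x + 288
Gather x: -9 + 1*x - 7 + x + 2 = 2*x - 14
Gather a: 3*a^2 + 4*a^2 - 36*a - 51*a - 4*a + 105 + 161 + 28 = 7*a^2 - 91*a + 294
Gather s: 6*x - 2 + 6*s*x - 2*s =s*(6*x - 2) + 6*x - 2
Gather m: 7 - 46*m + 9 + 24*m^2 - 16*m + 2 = 24*m^2 - 62*m + 18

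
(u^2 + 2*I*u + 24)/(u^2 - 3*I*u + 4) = (u + 6*I)/(u + I)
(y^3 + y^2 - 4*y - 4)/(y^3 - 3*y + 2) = (y^2 - y - 2)/(y^2 - 2*y + 1)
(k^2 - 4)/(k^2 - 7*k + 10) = (k + 2)/(k - 5)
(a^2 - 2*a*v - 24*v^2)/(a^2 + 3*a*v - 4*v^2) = (-a + 6*v)/(-a + v)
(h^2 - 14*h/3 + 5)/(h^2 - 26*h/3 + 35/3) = (h - 3)/(h - 7)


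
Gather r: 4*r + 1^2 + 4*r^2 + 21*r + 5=4*r^2 + 25*r + 6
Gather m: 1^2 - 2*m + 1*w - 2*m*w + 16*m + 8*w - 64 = m*(14 - 2*w) + 9*w - 63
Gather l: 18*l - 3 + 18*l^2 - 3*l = 18*l^2 + 15*l - 3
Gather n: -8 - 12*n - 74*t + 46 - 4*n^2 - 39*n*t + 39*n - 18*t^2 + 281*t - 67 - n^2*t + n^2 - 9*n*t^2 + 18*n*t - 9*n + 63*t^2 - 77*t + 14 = n^2*(-t - 3) + n*(-9*t^2 - 21*t + 18) + 45*t^2 + 130*t - 15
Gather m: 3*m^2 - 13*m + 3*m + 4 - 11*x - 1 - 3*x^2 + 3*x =3*m^2 - 10*m - 3*x^2 - 8*x + 3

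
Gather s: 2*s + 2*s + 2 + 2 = 4*s + 4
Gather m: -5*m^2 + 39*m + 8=-5*m^2 + 39*m + 8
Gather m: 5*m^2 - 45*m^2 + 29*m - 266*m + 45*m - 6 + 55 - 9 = -40*m^2 - 192*m + 40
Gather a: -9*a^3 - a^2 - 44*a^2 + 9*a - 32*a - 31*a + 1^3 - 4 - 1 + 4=-9*a^3 - 45*a^2 - 54*a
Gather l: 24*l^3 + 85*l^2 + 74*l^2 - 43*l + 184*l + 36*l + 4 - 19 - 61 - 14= 24*l^3 + 159*l^2 + 177*l - 90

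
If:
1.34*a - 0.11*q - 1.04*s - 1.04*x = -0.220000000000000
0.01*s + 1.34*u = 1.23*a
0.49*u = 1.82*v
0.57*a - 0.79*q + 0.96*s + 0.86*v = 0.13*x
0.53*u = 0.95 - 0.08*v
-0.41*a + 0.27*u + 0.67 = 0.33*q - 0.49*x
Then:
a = 1.89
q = 2.96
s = 1.07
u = 1.72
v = 0.46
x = 1.26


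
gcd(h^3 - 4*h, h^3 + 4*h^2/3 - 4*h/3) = h^2 + 2*h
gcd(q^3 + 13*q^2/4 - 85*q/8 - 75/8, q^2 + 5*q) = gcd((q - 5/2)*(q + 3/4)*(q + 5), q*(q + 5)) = q + 5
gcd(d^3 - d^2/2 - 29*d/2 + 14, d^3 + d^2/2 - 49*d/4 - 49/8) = d - 7/2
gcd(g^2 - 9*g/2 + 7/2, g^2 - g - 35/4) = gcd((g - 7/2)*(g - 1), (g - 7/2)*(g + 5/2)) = g - 7/2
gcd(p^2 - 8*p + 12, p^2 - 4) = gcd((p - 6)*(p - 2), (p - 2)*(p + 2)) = p - 2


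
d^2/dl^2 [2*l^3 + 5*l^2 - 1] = 12*l + 10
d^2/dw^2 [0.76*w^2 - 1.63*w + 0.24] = 1.52000000000000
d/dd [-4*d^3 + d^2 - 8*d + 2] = -12*d^2 + 2*d - 8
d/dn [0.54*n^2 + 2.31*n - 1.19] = 1.08*n + 2.31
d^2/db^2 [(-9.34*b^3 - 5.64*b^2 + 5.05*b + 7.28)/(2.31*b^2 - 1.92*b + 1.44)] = (5.6843418860808e-14*b^5 - 9.94759830064144e-14*b^4 - 2.85924599999998*b^3 + 500.585616*b^2 - 410.724*b + 9.775872)/(12.326391*b^6 - 30.735936*b^5 + 48.598704*b^4 - 45.398016*b^3 + 30.295296*b^2 - 11.943936*b + 2.985984)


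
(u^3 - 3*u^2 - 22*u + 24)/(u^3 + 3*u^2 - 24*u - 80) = (u^2 - 7*u + 6)/(u^2 - u - 20)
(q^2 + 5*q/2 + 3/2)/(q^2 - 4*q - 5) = (q + 3/2)/(q - 5)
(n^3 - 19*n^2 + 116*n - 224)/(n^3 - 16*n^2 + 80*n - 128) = (n - 7)/(n - 4)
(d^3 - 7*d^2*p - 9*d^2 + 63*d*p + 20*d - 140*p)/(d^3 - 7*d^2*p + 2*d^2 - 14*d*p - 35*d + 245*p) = (d - 4)/(d + 7)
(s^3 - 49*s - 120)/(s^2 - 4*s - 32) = (s^2 + 8*s + 15)/(s + 4)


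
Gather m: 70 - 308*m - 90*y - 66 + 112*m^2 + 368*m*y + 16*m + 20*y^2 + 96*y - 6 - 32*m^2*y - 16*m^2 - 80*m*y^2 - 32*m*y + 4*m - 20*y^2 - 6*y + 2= m^2*(96 - 32*y) + m*(-80*y^2 + 336*y - 288)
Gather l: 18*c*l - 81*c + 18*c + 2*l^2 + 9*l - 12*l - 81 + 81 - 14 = -63*c + 2*l^2 + l*(18*c - 3) - 14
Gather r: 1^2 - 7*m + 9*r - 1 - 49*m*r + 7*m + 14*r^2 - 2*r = 14*r^2 + r*(7 - 49*m)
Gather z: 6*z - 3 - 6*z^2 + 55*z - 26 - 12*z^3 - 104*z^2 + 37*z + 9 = -12*z^3 - 110*z^2 + 98*z - 20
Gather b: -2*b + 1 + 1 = 2 - 2*b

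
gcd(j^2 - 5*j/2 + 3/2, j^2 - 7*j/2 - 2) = 1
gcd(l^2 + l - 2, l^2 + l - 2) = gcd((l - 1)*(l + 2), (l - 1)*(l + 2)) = l^2 + l - 2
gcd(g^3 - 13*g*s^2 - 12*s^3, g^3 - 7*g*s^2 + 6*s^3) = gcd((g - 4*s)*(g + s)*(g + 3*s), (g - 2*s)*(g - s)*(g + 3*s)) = g + 3*s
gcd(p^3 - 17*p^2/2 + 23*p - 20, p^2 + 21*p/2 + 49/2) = 1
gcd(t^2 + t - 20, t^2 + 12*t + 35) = t + 5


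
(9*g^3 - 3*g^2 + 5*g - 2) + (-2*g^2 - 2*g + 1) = 9*g^3 - 5*g^2 + 3*g - 1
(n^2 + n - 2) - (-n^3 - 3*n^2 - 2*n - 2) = n^3 + 4*n^2 + 3*n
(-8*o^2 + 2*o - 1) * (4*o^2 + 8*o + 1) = -32*o^4 - 56*o^3 + 4*o^2 - 6*o - 1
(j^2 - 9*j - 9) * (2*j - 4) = 2*j^3 - 22*j^2 + 18*j + 36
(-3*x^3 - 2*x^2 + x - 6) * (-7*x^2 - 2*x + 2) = 21*x^5 + 20*x^4 - 9*x^3 + 36*x^2 + 14*x - 12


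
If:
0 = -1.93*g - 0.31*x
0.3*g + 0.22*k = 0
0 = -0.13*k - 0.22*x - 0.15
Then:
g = 0.10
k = -0.13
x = -0.60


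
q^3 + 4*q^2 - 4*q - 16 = (q - 2)*(q + 2)*(q + 4)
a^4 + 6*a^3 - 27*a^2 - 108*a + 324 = (a - 3)^2*(a + 6)^2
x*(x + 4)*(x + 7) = x^3 + 11*x^2 + 28*x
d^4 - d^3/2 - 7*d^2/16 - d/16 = d*(d - 1)*(d + 1/4)^2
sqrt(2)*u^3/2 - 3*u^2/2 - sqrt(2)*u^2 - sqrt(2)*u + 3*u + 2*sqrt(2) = (u - 2)*(u - 2*sqrt(2))*(sqrt(2)*u/2 + 1/2)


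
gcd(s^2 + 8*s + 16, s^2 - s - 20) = s + 4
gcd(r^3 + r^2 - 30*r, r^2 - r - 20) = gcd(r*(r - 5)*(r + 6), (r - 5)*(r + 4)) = r - 5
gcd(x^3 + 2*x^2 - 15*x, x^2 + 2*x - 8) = 1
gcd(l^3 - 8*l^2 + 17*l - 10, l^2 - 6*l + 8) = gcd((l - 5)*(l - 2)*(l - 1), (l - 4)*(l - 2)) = l - 2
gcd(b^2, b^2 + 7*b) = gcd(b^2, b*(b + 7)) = b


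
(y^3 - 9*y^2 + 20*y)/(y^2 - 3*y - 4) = y*(y - 5)/(y + 1)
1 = 1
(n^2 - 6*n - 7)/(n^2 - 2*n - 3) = (n - 7)/(n - 3)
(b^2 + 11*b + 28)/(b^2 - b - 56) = (b + 4)/(b - 8)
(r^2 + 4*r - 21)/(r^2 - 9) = (r + 7)/(r + 3)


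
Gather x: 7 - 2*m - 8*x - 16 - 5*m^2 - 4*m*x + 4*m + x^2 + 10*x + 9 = -5*m^2 + 2*m + x^2 + x*(2 - 4*m)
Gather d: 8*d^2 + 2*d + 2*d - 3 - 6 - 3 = 8*d^2 + 4*d - 12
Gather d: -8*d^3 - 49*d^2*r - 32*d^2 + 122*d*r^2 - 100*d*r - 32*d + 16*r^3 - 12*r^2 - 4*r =-8*d^3 + d^2*(-49*r - 32) + d*(122*r^2 - 100*r - 32) + 16*r^3 - 12*r^2 - 4*r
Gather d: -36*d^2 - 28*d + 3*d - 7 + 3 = -36*d^2 - 25*d - 4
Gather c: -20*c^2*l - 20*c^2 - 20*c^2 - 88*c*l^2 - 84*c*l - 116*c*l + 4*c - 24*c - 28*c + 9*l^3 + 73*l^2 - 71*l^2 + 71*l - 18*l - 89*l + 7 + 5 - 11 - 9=c^2*(-20*l - 40) + c*(-88*l^2 - 200*l - 48) + 9*l^3 + 2*l^2 - 36*l - 8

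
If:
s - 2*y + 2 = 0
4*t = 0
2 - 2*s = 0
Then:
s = 1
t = 0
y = 3/2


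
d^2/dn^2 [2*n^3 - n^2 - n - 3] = 12*n - 2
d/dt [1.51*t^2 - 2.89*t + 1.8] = 3.02*t - 2.89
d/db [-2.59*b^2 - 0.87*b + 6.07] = -5.18*b - 0.87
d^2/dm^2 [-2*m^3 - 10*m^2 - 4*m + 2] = -12*m - 20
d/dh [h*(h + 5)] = 2*h + 5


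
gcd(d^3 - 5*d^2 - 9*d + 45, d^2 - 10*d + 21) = d - 3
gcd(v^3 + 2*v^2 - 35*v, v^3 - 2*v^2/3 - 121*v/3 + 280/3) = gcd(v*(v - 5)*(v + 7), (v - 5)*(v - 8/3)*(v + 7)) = v^2 + 2*v - 35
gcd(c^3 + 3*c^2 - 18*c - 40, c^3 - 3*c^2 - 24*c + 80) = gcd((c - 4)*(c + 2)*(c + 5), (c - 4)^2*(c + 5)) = c^2 + c - 20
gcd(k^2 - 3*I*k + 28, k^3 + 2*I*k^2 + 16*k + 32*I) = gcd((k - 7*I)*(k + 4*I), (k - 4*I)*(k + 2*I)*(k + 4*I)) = k + 4*I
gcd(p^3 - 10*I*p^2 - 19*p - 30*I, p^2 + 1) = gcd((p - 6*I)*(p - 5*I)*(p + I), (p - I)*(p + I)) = p + I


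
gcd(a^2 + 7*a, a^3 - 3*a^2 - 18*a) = a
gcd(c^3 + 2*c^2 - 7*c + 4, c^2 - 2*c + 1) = c^2 - 2*c + 1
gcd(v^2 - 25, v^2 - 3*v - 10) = v - 5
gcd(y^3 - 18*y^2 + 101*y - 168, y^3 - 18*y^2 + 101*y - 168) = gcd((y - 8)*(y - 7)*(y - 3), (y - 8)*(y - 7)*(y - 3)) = y^3 - 18*y^2 + 101*y - 168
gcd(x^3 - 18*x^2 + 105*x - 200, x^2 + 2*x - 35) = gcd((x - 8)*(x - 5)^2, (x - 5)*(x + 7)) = x - 5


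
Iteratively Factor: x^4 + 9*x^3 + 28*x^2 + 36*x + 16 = (x + 2)*(x^3 + 7*x^2 + 14*x + 8) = (x + 2)^2*(x^2 + 5*x + 4) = (x + 2)^2*(x + 4)*(x + 1)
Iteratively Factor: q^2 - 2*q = (q)*(q - 2)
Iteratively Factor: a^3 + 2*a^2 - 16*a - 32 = (a + 4)*(a^2 - 2*a - 8) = (a - 4)*(a + 4)*(a + 2)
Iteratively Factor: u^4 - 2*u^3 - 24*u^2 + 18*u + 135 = (u - 3)*(u^3 + u^2 - 21*u - 45) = (u - 5)*(u - 3)*(u^2 + 6*u + 9) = (u - 5)*(u - 3)*(u + 3)*(u + 3)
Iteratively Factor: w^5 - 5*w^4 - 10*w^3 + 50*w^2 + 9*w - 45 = (w + 1)*(w^4 - 6*w^3 - 4*w^2 + 54*w - 45) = (w - 5)*(w + 1)*(w^3 - w^2 - 9*w + 9) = (w - 5)*(w - 3)*(w + 1)*(w^2 + 2*w - 3) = (w - 5)*(w - 3)*(w - 1)*(w + 1)*(w + 3)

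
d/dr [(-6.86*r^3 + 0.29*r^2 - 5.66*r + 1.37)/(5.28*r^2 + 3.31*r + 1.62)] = (-36.2208*r^4 - 45.4132*r^3 - 2.49489999999999*r^2 - 13.5276*r - 13.7039)/(27.8784*r^4 + 34.9536*r^3 + 28.0633*r^2 + 10.7244*r + 2.6244)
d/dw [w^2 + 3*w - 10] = 2*w + 3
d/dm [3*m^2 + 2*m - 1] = 6*m + 2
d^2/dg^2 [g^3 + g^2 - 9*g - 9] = 6*g + 2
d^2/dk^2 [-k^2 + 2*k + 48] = -2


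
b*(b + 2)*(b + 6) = b^3 + 8*b^2 + 12*b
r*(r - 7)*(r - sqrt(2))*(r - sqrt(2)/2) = r^4 - 7*r^3 - 3*sqrt(2)*r^3/2 + r^2 + 21*sqrt(2)*r^2/2 - 7*r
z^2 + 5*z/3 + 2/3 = (z + 2/3)*(z + 1)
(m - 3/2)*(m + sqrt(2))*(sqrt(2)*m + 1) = sqrt(2)*m^3 - 3*sqrt(2)*m^2/2 + 3*m^2 - 9*m/2 + sqrt(2)*m - 3*sqrt(2)/2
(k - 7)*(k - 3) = k^2 - 10*k + 21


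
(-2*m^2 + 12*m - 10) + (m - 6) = -2*m^2 + 13*m - 16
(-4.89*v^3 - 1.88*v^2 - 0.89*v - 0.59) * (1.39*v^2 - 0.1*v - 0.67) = -6.7971*v^5 - 2.1242*v^4 + 2.2272*v^3 + 0.5285*v^2 + 0.6553*v + 0.3953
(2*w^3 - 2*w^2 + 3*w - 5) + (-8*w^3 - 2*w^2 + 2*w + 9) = -6*w^3 - 4*w^2 + 5*w + 4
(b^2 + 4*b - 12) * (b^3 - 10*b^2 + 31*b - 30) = b^5 - 6*b^4 - 21*b^3 + 214*b^2 - 492*b + 360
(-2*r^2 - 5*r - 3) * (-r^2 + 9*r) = 2*r^4 - 13*r^3 - 42*r^2 - 27*r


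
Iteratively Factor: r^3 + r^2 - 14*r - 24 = (r - 4)*(r^2 + 5*r + 6) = (r - 4)*(r + 3)*(r + 2)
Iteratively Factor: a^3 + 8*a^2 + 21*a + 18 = (a + 2)*(a^2 + 6*a + 9) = (a + 2)*(a + 3)*(a + 3)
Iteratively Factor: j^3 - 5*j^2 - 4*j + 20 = (j + 2)*(j^2 - 7*j + 10) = (j - 2)*(j + 2)*(j - 5)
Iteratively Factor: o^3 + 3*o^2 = (o + 3)*(o^2) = o*(o + 3)*(o)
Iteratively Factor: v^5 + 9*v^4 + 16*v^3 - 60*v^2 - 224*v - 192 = (v - 3)*(v^4 + 12*v^3 + 52*v^2 + 96*v + 64) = (v - 3)*(v + 2)*(v^3 + 10*v^2 + 32*v + 32) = (v - 3)*(v + 2)*(v + 4)*(v^2 + 6*v + 8) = (v - 3)*(v + 2)^2*(v + 4)*(v + 4)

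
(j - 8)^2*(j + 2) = j^3 - 14*j^2 + 32*j + 128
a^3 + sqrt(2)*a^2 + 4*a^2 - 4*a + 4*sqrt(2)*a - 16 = (a + 4)*(a - sqrt(2))*(a + 2*sqrt(2))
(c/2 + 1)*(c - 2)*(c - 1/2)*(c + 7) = c^4/2 + 13*c^3/4 - 15*c^2/4 - 13*c + 7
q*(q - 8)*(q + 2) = q^3 - 6*q^2 - 16*q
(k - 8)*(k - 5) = k^2 - 13*k + 40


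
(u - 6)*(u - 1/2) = u^2 - 13*u/2 + 3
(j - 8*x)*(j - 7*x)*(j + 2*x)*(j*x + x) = j^4*x - 13*j^3*x^2 + j^3*x + 26*j^2*x^3 - 13*j^2*x^2 + 112*j*x^4 + 26*j*x^3 + 112*x^4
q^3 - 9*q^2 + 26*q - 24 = (q - 4)*(q - 3)*(q - 2)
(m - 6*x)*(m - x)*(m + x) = m^3 - 6*m^2*x - m*x^2 + 6*x^3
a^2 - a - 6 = (a - 3)*(a + 2)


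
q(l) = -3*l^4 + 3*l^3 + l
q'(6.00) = -2267.00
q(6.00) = -3234.00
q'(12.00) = -19439.00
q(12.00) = -57012.00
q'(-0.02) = 1.00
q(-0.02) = -0.02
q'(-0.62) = 7.32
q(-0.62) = -1.78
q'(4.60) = -976.59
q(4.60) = -1046.63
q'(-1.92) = 119.11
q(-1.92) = -63.92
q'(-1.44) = 55.49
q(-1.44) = -23.30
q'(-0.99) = 21.46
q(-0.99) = -6.78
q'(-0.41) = 3.34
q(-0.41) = -0.70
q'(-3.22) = 494.95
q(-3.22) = -425.89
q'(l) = -12*l^3 + 9*l^2 + 1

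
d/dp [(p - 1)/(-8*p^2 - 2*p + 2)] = 2*p*(p - 2)/(16*p^4 + 8*p^3 - 7*p^2 - 2*p + 1)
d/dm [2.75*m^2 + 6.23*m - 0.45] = 5.5*m + 6.23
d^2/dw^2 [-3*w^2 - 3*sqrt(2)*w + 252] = -6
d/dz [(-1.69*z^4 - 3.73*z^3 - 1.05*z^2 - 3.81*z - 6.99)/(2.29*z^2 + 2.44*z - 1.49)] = (-7.7402*z^5 - 20.9125*z^4 - 8.13*z^3 + 22.836*z^2 + 35.1432*z + 22.7325)/(5.2441*z^4 + 11.1752*z^3 - 0.8706*z^2 - 7.2712*z + 2.2201)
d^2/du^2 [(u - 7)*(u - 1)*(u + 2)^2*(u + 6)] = 20*u^3 + 24*u^2 - 270*u - 260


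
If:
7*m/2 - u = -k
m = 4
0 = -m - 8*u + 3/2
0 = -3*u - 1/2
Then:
No Solution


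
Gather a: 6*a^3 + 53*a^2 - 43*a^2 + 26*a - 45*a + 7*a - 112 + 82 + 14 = 6*a^3 + 10*a^2 - 12*a - 16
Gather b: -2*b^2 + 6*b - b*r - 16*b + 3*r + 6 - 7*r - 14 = -2*b^2 + b*(-r - 10) - 4*r - 8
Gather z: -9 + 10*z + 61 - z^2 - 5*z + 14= -z^2 + 5*z + 66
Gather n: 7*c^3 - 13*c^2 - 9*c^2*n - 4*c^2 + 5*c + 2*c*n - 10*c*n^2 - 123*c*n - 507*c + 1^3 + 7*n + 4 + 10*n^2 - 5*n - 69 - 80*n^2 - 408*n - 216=7*c^3 - 17*c^2 - 502*c + n^2*(-10*c - 70) + n*(-9*c^2 - 121*c - 406) - 280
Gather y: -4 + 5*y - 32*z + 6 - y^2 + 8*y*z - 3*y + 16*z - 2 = -y^2 + y*(8*z + 2) - 16*z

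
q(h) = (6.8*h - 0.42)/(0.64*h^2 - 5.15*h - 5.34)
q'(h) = (5.15 - 1.28*h)*(6.8*h - 0.42)/(0.64*h^2 - 5.15*h - 5.34)^2 + 6.8/(0.64*h^2 - 5.15*h - 5.34) = (-4.352*h^2 + 0.537599999999998*h - 38.475)/(0.4096*h^4 - 6.592*h^3 + 19.6873*h^2 + 55.002*h + 28.5156)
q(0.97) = -0.63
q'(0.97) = -0.44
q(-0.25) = 0.53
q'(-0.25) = -2.41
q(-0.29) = 0.63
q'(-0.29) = -2.71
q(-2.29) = -1.63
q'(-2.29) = -0.65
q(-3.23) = -1.25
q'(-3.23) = -0.27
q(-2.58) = -1.47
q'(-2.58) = -0.46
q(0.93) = -0.62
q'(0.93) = -0.46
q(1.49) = -0.84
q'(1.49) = -0.35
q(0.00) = 0.08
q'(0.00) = -1.35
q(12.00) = 3.24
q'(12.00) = -1.05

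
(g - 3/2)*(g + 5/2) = g^2 + g - 15/4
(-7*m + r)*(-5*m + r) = 35*m^2 - 12*m*r + r^2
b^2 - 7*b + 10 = (b - 5)*(b - 2)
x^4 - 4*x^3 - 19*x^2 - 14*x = x*(x - 7)*(x + 1)*(x + 2)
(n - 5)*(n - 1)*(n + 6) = n^3 - 31*n + 30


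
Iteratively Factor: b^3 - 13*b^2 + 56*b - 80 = (b - 5)*(b^2 - 8*b + 16) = (b - 5)*(b - 4)*(b - 4)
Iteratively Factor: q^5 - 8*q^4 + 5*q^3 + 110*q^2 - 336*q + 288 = (q - 4)*(q^4 - 4*q^3 - 11*q^2 + 66*q - 72) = (q - 4)*(q - 3)*(q^3 - q^2 - 14*q + 24) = (q - 4)*(q - 3)*(q + 4)*(q^2 - 5*q + 6) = (q - 4)*(q - 3)*(q - 2)*(q + 4)*(q - 3)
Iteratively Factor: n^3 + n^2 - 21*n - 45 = (n + 3)*(n^2 - 2*n - 15) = (n + 3)^2*(n - 5)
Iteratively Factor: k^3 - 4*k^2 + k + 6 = (k - 3)*(k^2 - k - 2) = (k - 3)*(k + 1)*(k - 2)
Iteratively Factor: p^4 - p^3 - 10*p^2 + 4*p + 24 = (p + 2)*(p^3 - 3*p^2 - 4*p + 12) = (p + 2)^2*(p^2 - 5*p + 6) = (p - 2)*(p + 2)^2*(p - 3)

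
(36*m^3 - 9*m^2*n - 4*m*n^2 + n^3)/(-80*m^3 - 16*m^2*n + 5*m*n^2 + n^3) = (-9*m^2 + n^2)/(20*m^2 + 9*m*n + n^2)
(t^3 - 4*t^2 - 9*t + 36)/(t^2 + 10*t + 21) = (t^2 - 7*t + 12)/(t + 7)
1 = 1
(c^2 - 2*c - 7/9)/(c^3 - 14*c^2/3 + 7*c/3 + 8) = (9*c^2 - 18*c - 7)/(3*(3*c^3 - 14*c^2 + 7*c + 24))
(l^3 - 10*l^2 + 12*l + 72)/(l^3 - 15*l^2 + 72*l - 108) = (l + 2)/(l - 3)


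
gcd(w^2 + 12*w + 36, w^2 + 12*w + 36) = w^2 + 12*w + 36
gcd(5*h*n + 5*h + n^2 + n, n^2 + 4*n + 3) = n + 1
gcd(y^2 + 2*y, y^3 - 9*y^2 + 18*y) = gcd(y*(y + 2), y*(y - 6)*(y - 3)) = y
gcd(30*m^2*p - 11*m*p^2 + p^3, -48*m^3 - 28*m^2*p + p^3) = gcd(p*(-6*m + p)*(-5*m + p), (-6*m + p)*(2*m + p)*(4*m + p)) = -6*m + p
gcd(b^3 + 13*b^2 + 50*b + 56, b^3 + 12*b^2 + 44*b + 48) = b^2 + 6*b + 8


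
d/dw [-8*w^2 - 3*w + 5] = -16*w - 3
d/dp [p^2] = 2*p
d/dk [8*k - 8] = 8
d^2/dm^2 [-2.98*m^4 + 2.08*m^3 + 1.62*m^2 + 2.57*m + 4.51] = -35.76*m^2 + 12.48*m + 3.24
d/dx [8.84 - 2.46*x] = -2.46000000000000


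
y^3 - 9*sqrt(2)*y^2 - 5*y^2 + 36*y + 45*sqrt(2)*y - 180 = (y - 5)*(y - 6*sqrt(2))*(y - 3*sqrt(2))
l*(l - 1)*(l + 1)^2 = l^4 + l^3 - l^2 - l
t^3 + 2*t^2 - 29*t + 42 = (t - 3)*(t - 2)*(t + 7)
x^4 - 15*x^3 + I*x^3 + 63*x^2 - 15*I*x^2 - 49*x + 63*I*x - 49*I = (x - 7)^2*(x - 1)*(x + I)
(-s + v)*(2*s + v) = -2*s^2 + s*v + v^2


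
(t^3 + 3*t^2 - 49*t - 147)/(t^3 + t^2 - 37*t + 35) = (t^2 - 4*t - 21)/(t^2 - 6*t + 5)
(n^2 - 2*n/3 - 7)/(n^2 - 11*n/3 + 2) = (3*n + 7)/(3*n - 2)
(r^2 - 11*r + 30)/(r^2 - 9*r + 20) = (r - 6)/(r - 4)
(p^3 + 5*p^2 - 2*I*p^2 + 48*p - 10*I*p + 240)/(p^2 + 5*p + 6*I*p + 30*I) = p - 8*I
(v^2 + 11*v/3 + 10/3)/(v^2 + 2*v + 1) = (3*v^2 + 11*v + 10)/(3*(v^2 + 2*v + 1))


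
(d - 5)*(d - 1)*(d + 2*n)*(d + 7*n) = d^4 + 9*d^3*n - 6*d^3 + 14*d^2*n^2 - 54*d^2*n + 5*d^2 - 84*d*n^2 + 45*d*n + 70*n^2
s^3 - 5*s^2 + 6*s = s*(s - 3)*(s - 2)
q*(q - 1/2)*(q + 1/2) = q^3 - q/4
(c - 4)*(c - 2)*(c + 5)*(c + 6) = c^4 + 5*c^3 - 28*c^2 - 92*c + 240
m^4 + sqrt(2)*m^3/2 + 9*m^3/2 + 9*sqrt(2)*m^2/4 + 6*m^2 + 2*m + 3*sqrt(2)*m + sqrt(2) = (m + 1/2)*(m + 2)^2*(m + sqrt(2)/2)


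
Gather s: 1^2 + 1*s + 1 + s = 2*s + 2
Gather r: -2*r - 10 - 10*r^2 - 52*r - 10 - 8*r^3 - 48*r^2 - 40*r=-8*r^3 - 58*r^2 - 94*r - 20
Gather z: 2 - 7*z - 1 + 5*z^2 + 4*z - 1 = 5*z^2 - 3*z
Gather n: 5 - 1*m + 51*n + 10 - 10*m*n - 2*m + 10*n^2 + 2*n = -3*m + 10*n^2 + n*(53 - 10*m) + 15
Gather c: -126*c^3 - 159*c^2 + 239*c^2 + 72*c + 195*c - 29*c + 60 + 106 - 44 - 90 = -126*c^3 + 80*c^2 + 238*c + 32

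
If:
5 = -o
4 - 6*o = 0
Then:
No Solution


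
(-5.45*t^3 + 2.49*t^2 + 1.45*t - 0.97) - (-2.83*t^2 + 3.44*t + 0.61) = -5.45*t^3 + 5.32*t^2 - 1.99*t - 1.58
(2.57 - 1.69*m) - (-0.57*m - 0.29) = 2.86 - 1.12*m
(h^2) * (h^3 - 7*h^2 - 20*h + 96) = h^5 - 7*h^4 - 20*h^3 + 96*h^2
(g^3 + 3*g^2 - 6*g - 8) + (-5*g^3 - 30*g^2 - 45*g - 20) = -4*g^3 - 27*g^2 - 51*g - 28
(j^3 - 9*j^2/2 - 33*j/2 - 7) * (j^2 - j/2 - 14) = j^5 - 5*j^4 - 113*j^3/4 + 257*j^2/4 + 469*j/2 + 98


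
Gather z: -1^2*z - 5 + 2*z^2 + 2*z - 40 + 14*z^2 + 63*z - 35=16*z^2 + 64*z - 80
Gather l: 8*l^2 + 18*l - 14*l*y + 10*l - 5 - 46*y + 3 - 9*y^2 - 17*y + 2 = 8*l^2 + l*(28 - 14*y) - 9*y^2 - 63*y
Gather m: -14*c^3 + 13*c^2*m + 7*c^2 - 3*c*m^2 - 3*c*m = -14*c^3 + 7*c^2 - 3*c*m^2 + m*(13*c^2 - 3*c)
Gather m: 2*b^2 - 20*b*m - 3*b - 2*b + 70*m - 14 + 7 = 2*b^2 - 5*b + m*(70 - 20*b) - 7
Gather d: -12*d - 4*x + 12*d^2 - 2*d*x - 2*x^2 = 12*d^2 + d*(-2*x - 12) - 2*x^2 - 4*x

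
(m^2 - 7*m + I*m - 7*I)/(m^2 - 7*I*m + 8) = (m - 7)/(m - 8*I)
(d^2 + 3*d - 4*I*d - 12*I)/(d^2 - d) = (d^2 + d*(3 - 4*I) - 12*I)/(d*(d - 1))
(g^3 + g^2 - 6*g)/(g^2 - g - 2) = g*(g + 3)/(g + 1)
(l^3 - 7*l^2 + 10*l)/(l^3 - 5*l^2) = (l - 2)/l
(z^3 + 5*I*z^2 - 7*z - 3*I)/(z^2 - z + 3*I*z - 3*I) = (z^2 + 2*I*z - 1)/(z - 1)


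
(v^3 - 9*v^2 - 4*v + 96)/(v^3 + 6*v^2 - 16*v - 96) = (v^2 - 5*v - 24)/(v^2 + 10*v + 24)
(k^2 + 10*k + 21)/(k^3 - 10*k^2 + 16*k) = (k^2 + 10*k + 21)/(k*(k^2 - 10*k + 16))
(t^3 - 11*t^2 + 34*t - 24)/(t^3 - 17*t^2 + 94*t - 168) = (t - 1)/(t - 7)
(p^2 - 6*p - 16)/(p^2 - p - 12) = (-p^2 + 6*p + 16)/(-p^2 + p + 12)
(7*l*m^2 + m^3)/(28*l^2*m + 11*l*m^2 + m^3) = m/(4*l + m)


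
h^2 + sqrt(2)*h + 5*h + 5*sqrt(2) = (h + 5)*(h + sqrt(2))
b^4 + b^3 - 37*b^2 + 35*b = b*(b - 5)*(b - 1)*(b + 7)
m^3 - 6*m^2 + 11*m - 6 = (m - 3)*(m - 2)*(m - 1)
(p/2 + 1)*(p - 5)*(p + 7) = p^3/2 + 2*p^2 - 31*p/2 - 35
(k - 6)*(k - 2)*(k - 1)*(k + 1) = k^4 - 8*k^3 + 11*k^2 + 8*k - 12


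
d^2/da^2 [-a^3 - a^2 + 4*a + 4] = -6*a - 2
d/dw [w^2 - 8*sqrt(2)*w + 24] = 2*w - 8*sqrt(2)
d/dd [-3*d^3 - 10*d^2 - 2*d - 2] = -9*d^2 - 20*d - 2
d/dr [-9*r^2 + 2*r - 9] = 2 - 18*r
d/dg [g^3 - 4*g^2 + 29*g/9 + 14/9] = 3*g^2 - 8*g + 29/9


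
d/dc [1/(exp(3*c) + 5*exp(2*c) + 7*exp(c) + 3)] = (-3*exp(2*c) - 10*exp(c) - 7)*exp(c)/(exp(3*c) + 5*exp(2*c) + 7*exp(c) + 3)^2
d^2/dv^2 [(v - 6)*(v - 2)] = 2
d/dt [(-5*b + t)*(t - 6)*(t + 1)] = -10*b*t + 25*b + 3*t^2 - 10*t - 6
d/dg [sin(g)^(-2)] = -2*cos(g)/sin(g)^3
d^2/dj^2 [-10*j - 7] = 0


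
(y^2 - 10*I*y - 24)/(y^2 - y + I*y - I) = (y^2 - 10*I*y - 24)/(y^2 - y + I*y - I)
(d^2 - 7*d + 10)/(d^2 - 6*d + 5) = (d - 2)/(d - 1)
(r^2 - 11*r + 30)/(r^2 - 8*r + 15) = (r - 6)/(r - 3)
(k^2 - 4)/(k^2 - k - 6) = (k - 2)/(k - 3)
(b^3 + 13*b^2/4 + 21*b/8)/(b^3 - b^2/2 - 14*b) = (8*b^2 + 26*b + 21)/(4*(2*b^2 - b - 28))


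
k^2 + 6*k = k*(k + 6)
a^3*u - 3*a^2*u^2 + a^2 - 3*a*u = a*(a - 3*u)*(a*u + 1)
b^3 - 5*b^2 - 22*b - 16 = (b - 8)*(b + 1)*(b + 2)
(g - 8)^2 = g^2 - 16*g + 64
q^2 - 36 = (q - 6)*(q + 6)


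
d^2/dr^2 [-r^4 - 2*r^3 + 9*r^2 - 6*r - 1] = -12*r^2 - 12*r + 18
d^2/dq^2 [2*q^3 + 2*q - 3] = 12*q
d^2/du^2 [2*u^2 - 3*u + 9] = 4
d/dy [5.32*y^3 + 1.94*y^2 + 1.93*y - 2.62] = 15.96*y^2 + 3.88*y + 1.93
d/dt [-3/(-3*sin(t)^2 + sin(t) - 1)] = 3*(1 - 6*sin(t))*cos(t)/(3*sin(t)^2 - sin(t) + 1)^2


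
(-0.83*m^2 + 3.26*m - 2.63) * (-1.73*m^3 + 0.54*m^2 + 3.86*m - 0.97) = 1.4359*m^5 - 6.088*m^4 + 3.1065*m^3 + 11.9685*m^2 - 13.314*m + 2.5511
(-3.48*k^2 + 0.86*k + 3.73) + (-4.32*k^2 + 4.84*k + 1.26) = -7.8*k^2 + 5.7*k + 4.99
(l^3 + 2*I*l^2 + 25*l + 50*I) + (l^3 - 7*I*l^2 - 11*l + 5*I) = 2*l^3 - 5*I*l^2 + 14*l + 55*I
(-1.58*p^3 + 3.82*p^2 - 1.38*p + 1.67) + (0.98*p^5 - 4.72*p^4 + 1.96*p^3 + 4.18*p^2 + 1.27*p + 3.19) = 0.98*p^5 - 4.72*p^4 + 0.38*p^3 + 8.0*p^2 - 0.11*p + 4.86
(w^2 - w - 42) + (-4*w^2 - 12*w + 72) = -3*w^2 - 13*w + 30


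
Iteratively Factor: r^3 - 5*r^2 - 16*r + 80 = (r - 4)*(r^2 - r - 20) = (r - 4)*(r + 4)*(r - 5)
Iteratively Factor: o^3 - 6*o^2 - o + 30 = (o + 2)*(o^2 - 8*o + 15) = (o - 5)*(o + 2)*(o - 3)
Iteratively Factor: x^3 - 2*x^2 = (x - 2)*(x^2) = x*(x - 2)*(x)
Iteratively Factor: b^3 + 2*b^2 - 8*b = (b + 4)*(b^2 - 2*b) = b*(b + 4)*(b - 2)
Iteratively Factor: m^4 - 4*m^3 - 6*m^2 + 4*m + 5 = (m - 1)*(m^3 - 3*m^2 - 9*m - 5) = (m - 1)*(m + 1)*(m^2 - 4*m - 5) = (m - 1)*(m + 1)^2*(m - 5)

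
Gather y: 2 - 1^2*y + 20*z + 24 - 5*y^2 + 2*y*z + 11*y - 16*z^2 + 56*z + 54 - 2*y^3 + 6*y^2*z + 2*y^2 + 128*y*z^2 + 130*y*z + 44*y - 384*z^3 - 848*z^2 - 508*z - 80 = -2*y^3 + y^2*(6*z - 3) + y*(128*z^2 + 132*z + 54) - 384*z^3 - 864*z^2 - 432*z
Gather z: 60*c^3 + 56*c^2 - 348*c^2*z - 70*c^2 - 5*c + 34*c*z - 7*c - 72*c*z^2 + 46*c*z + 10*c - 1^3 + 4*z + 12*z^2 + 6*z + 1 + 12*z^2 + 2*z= 60*c^3 - 14*c^2 - 2*c + z^2*(24 - 72*c) + z*(-348*c^2 + 80*c + 12)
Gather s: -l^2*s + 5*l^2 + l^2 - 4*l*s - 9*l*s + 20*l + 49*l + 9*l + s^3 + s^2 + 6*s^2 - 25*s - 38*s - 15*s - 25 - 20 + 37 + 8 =6*l^2 + 78*l + s^3 + 7*s^2 + s*(-l^2 - 13*l - 78)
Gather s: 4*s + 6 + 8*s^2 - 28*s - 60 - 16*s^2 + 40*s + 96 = -8*s^2 + 16*s + 42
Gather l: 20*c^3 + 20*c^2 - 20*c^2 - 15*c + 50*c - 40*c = 20*c^3 - 5*c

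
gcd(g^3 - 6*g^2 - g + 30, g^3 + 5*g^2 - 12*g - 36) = g^2 - g - 6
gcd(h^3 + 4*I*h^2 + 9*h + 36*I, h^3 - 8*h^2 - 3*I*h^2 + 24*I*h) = h - 3*I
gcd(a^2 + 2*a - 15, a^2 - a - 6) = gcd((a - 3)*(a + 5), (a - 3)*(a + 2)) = a - 3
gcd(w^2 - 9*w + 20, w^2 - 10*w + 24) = w - 4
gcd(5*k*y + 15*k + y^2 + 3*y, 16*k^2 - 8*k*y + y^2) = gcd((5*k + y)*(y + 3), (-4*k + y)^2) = 1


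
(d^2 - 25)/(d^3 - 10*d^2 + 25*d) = (d + 5)/(d*(d - 5))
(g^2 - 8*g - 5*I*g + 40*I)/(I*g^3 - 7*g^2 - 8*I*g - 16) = (-I*g^2 + g*(-5 + 8*I) + 40)/(g^3 + 7*I*g^2 - 8*g + 16*I)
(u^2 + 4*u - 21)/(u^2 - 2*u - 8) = (-u^2 - 4*u + 21)/(-u^2 + 2*u + 8)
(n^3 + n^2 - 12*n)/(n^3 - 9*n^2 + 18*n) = (n + 4)/(n - 6)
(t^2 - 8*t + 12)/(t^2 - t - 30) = (t - 2)/(t + 5)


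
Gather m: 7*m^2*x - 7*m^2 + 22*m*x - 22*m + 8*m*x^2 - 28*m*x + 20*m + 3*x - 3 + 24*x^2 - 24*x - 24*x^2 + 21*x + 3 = m^2*(7*x - 7) + m*(8*x^2 - 6*x - 2)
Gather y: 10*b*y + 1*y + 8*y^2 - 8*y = 8*y^2 + y*(10*b - 7)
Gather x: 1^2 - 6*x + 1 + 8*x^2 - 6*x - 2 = 8*x^2 - 12*x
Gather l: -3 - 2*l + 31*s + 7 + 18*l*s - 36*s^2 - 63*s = l*(18*s - 2) - 36*s^2 - 32*s + 4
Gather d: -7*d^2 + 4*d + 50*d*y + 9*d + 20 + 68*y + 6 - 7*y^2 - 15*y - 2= -7*d^2 + d*(50*y + 13) - 7*y^2 + 53*y + 24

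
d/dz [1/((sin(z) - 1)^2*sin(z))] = (-3/tan(z) + cos(z)/sin(z)^2)/(sin(z) - 1)^3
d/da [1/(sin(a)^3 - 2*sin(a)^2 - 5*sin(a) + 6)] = (-3*sin(a)^2 + 4*sin(a) + 5)*cos(a)/(sin(a)^3 - 2*sin(a)^2 - 5*sin(a) + 6)^2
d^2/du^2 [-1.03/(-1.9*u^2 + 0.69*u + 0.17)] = (7.4366*u^2 - 2.70066*u - 1.03*(3.8*u - 0.69)*(7.6*u - 1.38) - 0.66538)/(-1.9*u^2 + 0.69*u + 0.17)^3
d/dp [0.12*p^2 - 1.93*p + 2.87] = 0.24*p - 1.93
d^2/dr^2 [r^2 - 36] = 2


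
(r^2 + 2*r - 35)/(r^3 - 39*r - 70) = (-r^2 - 2*r + 35)/(-r^3 + 39*r + 70)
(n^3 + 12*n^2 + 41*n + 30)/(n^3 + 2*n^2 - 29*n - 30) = (n + 5)/(n - 5)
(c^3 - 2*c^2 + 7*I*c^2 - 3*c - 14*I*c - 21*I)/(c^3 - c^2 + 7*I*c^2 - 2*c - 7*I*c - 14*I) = (c - 3)/(c - 2)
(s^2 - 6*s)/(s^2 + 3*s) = (s - 6)/(s + 3)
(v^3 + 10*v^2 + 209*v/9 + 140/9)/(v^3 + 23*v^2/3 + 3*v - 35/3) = (v + 4/3)/(v - 1)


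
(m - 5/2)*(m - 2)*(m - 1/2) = m^3 - 5*m^2 + 29*m/4 - 5/2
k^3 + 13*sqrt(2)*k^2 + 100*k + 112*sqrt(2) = (k + 2*sqrt(2))*(k + 4*sqrt(2))*(k + 7*sqrt(2))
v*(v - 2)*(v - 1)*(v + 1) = v^4 - 2*v^3 - v^2 + 2*v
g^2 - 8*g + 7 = (g - 7)*(g - 1)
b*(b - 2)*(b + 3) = b^3 + b^2 - 6*b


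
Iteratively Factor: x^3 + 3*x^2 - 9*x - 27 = (x + 3)*(x^2 - 9) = (x - 3)*(x + 3)*(x + 3)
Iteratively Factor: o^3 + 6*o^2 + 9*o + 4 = (o + 1)*(o^2 + 5*o + 4) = (o + 1)^2*(o + 4)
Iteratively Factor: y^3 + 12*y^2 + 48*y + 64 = (y + 4)*(y^2 + 8*y + 16) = (y + 4)^2*(y + 4)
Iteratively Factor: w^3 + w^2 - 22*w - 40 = (w - 5)*(w^2 + 6*w + 8) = (w - 5)*(w + 4)*(w + 2)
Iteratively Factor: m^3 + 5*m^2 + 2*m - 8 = (m + 2)*(m^2 + 3*m - 4) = (m - 1)*(m + 2)*(m + 4)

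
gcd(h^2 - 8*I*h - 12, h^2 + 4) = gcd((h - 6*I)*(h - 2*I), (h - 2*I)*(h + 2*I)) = h - 2*I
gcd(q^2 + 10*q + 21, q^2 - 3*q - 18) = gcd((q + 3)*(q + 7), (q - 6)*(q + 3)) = q + 3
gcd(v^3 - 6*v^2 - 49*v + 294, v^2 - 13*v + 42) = v^2 - 13*v + 42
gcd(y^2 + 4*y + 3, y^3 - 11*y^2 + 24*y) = 1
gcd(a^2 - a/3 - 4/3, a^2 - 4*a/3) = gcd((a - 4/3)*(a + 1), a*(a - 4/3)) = a - 4/3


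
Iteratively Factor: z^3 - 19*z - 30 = (z + 3)*(z^2 - 3*z - 10) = (z - 5)*(z + 3)*(z + 2)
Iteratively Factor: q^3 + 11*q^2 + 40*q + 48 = (q + 4)*(q^2 + 7*q + 12) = (q + 4)^2*(q + 3)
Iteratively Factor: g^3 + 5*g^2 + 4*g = (g + 1)*(g^2 + 4*g) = (g + 1)*(g + 4)*(g)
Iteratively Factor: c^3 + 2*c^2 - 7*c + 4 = (c - 1)*(c^2 + 3*c - 4) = (c - 1)^2*(c + 4)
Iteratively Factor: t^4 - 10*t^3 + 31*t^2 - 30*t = (t)*(t^3 - 10*t^2 + 31*t - 30) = t*(t - 3)*(t^2 - 7*t + 10) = t*(t - 3)*(t - 2)*(t - 5)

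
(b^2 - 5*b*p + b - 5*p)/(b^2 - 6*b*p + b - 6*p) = (-b + 5*p)/(-b + 6*p)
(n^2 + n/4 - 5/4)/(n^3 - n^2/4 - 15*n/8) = 2*(n - 1)/(n*(2*n - 3))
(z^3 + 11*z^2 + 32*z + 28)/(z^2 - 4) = (z^2 + 9*z + 14)/(z - 2)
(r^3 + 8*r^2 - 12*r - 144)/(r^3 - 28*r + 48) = (r + 6)/(r - 2)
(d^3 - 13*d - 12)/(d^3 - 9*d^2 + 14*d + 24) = (d + 3)/(d - 6)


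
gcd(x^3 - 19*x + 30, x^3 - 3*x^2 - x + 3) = x - 3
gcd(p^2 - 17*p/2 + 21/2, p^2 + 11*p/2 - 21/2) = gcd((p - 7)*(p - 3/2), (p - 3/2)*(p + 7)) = p - 3/2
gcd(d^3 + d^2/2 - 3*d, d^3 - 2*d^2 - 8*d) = d^2 + 2*d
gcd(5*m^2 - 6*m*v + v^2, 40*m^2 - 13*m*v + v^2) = -5*m + v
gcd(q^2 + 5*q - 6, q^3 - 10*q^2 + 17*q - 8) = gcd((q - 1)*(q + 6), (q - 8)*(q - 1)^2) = q - 1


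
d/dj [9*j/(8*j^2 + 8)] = 9*(1 - j^2)/(8*(j^4 + 2*j^2 + 1))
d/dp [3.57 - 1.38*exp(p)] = -1.38*exp(p)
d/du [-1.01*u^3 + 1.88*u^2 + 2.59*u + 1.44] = -3.03*u^2 + 3.76*u + 2.59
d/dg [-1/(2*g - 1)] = 2/(2*g - 1)^2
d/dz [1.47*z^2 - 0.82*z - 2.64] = 2.94*z - 0.82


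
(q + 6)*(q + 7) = q^2 + 13*q + 42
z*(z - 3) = z^2 - 3*z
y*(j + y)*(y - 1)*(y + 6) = j*y^3 + 5*j*y^2 - 6*j*y + y^4 + 5*y^3 - 6*y^2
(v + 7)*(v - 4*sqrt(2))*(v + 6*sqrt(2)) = v^3 + 2*sqrt(2)*v^2 + 7*v^2 - 48*v + 14*sqrt(2)*v - 336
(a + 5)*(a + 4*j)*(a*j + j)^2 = a^4*j^2 + 4*a^3*j^3 + 7*a^3*j^2 + 28*a^2*j^3 + 11*a^2*j^2 + 44*a*j^3 + 5*a*j^2 + 20*j^3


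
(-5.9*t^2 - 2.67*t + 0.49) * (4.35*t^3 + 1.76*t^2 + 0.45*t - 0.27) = -25.665*t^5 - 21.9985*t^4 - 5.2227*t^3 + 1.2539*t^2 + 0.9414*t - 0.1323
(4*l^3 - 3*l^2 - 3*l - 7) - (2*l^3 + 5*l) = 2*l^3 - 3*l^2 - 8*l - 7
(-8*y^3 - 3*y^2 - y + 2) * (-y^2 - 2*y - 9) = 8*y^5 + 19*y^4 + 79*y^3 + 27*y^2 + 5*y - 18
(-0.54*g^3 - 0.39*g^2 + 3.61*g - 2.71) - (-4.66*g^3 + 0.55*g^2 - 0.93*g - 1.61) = 4.12*g^3 - 0.94*g^2 + 4.54*g - 1.1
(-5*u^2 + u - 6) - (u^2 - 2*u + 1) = -6*u^2 + 3*u - 7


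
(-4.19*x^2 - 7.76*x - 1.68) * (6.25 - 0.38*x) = 1.5922*x^3 - 23.2387*x^2 - 47.8616*x - 10.5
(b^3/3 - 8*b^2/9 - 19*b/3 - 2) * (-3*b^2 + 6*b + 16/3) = -b^5 + 14*b^4/3 + 139*b^3/9 - 992*b^2/27 - 412*b/9 - 32/3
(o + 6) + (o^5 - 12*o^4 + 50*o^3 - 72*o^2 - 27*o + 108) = o^5 - 12*o^4 + 50*o^3 - 72*o^2 - 26*o + 114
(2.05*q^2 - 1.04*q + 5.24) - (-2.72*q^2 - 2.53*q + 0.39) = 4.77*q^2 + 1.49*q + 4.85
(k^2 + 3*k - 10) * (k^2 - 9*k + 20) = k^4 - 6*k^3 - 17*k^2 + 150*k - 200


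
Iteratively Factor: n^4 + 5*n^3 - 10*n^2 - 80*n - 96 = (n + 4)*(n^3 + n^2 - 14*n - 24) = (n + 2)*(n + 4)*(n^2 - n - 12) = (n - 4)*(n + 2)*(n + 4)*(n + 3)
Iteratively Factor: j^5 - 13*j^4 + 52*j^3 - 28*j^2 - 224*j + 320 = (j - 4)*(j^4 - 9*j^3 + 16*j^2 + 36*j - 80) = (j - 5)*(j - 4)*(j^3 - 4*j^2 - 4*j + 16) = (j - 5)*(j - 4)*(j + 2)*(j^2 - 6*j + 8) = (j - 5)*(j - 4)*(j - 2)*(j + 2)*(j - 4)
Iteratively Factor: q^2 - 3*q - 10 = (q + 2)*(q - 5)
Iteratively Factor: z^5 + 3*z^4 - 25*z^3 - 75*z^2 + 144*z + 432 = (z + 3)*(z^4 - 25*z^2 + 144) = (z - 3)*(z + 3)*(z^3 + 3*z^2 - 16*z - 48) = (z - 3)*(z + 3)^2*(z^2 - 16) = (z - 3)*(z + 3)^2*(z + 4)*(z - 4)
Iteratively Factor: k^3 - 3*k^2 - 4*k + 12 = (k + 2)*(k^2 - 5*k + 6) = (k - 2)*(k + 2)*(k - 3)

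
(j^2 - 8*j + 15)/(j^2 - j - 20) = (j - 3)/(j + 4)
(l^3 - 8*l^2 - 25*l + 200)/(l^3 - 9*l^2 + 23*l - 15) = (l^2 - 3*l - 40)/(l^2 - 4*l + 3)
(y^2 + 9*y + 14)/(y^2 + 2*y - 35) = (y + 2)/(y - 5)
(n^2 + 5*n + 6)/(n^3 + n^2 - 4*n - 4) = (n + 3)/(n^2 - n - 2)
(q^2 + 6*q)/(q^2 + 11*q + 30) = q/(q + 5)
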